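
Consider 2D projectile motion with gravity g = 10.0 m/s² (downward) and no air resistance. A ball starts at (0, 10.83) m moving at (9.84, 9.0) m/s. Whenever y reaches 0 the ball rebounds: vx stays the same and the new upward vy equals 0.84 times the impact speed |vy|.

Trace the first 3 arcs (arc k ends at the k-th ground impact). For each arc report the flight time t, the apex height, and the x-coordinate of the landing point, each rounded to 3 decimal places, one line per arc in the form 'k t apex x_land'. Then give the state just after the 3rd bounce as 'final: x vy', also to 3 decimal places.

Arc 1: start y=10.830, vy=9.000 → t=2.625, apex=14.880, x_land=25.831, impact vy=-17.251
  bounce: vy ← 0.84·17.251 = 14.491
Arc 2: start y=0.000, vy=14.491 → t=2.898, apex=10.499, x_land=54.349, impact vy=-14.491
  bounce: vy ← 0.84·14.491 = 12.172
Arc 3: start y=0.000, vy=12.172 → t=2.434, apex=7.408, x_land=78.304, impact vy=-12.172
  bounce: vy ← 0.84·12.172 = 10.225

1 2.625 14.880 25.831
2 2.898 10.499 54.349
3 2.434 7.408 78.304
final: 78.304 10.225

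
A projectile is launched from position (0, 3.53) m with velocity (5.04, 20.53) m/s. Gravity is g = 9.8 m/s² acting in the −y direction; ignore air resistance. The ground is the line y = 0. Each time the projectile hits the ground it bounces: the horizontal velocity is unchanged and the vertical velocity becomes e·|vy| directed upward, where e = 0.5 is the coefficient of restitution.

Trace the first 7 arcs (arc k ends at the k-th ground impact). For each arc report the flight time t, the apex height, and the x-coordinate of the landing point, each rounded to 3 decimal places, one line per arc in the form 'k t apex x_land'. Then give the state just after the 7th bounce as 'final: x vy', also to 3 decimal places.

Arc 1: start y=3.530, vy=20.530 → t=4.355, apex=25.034, x_land=21.950, impact vy=-22.151
  bounce: vy ← 0.5·22.151 = 11.076
Arc 2: start y=0.000, vy=11.076 → t=2.260, apex=6.259, x_land=33.342, impact vy=-11.076
  bounce: vy ← 0.5·11.076 = 5.538
Arc 3: start y=0.000, vy=5.538 → t=1.130, apex=1.565, x_land=39.038, impact vy=-5.538
  bounce: vy ← 0.5·5.538 = 2.769
Arc 4: start y=0.000, vy=2.769 → t=0.565, apex=0.391, x_land=41.886, impact vy=-2.769
  bounce: vy ← 0.5·2.769 = 1.384
Arc 5: start y=0.000, vy=1.384 → t=0.283, apex=0.098, x_land=43.310, impact vy=-1.384
  bounce: vy ← 0.5·1.384 = 0.692
Arc 6: start y=0.000, vy=0.692 → t=0.141, apex=0.024, x_land=44.022, impact vy=-0.692
  bounce: vy ← 0.5·0.692 = 0.346
Arc 7: start y=0.000, vy=0.346 → t=0.071, apex=0.006, x_land=44.378, impact vy=-0.346
  bounce: vy ← 0.5·0.346 = 0.173

1 4.355 25.034 21.950
2 2.260 6.259 33.342
3 1.130 1.565 39.038
4 0.565 0.391 41.886
5 0.283 0.098 43.310
6 0.141 0.024 44.022
7 0.071 0.006 44.378
final: 44.378 0.173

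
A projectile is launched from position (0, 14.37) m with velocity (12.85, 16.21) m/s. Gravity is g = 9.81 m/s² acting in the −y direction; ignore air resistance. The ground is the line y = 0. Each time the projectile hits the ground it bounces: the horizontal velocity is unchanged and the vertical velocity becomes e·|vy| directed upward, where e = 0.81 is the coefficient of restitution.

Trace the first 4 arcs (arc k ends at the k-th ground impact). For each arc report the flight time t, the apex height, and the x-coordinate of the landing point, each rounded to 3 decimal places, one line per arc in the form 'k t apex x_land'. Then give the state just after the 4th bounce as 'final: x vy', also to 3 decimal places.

1 4.031 27.763 51.805
2 3.854 18.215 101.330
3 3.122 11.951 141.446
4 2.529 7.841 173.940
final: 173.940 10.047

Arc 1: start y=14.370, vy=16.210 → t=4.031, apex=27.763, x_land=51.805, impact vy=-23.339
  bounce: vy ← 0.81·23.339 = 18.904
Arc 2: start y=0.000, vy=18.904 → t=3.854, apex=18.215, x_land=101.330, impact vy=-18.904
  bounce: vy ← 0.81·18.904 = 15.313
Arc 3: start y=0.000, vy=15.313 → t=3.122, apex=11.951, x_land=141.446, impact vy=-15.313
  bounce: vy ← 0.81·15.313 = 12.403
Arc 4: start y=0.000, vy=12.403 → t=2.529, apex=7.841, x_land=173.940, impact vy=-12.403
  bounce: vy ← 0.81·12.403 = 10.047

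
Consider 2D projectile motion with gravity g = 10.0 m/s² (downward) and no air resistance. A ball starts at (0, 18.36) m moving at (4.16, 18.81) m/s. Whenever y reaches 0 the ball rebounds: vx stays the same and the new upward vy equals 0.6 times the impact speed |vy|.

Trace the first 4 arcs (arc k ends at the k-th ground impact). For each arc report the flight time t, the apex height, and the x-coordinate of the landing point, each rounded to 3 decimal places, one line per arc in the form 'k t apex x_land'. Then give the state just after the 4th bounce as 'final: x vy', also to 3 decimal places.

Arc 1: start y=18.360, vy=18.810 → t=4.566, apex=36.051, x_land=18.995, impact vy=-26.852
  bounce: vy ← 0.6·26.852 = 16.111
Arc 2: start y=0.000, vy=16.111 → t=3.222, apex=12.978, x_land=32.400, impact vy=-16.111
  bounce: vy ← 0.6·16.111 = 9.667
Arc 3: start y=0.000, vy=9.667 → t=1.933, apex=4.672, x_land=40.442, impact vy=-9.667
  bounce: vy ← 0.6·9.667 = 5.800
Arc 4: start y=0.000, vy=5.800 → t=1.160, apex=1.682, x_land=45.268, impact vy=-5.800
  bounce: vy ← 0.6·5.800 = 3.480

1 4.566 36.051 18.995
2 3.222 12.978 32.400
3 1.933 4.672 40.442
4 1.160 1.682 45.268
final: 45.268 3.480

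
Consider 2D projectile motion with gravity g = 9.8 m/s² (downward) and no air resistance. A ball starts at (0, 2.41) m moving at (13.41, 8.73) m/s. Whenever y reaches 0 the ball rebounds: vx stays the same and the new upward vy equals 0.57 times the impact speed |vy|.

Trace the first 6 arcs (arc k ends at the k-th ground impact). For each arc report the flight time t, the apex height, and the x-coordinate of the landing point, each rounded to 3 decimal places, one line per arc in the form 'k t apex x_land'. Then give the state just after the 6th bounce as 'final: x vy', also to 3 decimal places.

1 2.025 6.298 27.149
2 1.292 2.046 44.482
3 0.737 0.665 54.361
4 0.420 0.216 59.992
5 0.239 0.070 63.202
6 0.136 0.023 65.031
final: 65.031 0.381

Arc 1: start y=2.410, vy=8.730 → t=2.025, apex=6.298, x_land=27.149, impact vy=-11.111
  bounce: vy ← 0.57·11.111 = 6.333
Arc 2: start y=0.000, vy=6.333 → t=1.292, apex=2.046, x_land=44.482, impact vy=-6.333
  bounce: vy ← 0.57·6.333 = 3.610
Arc 3: start y=0.000, vy=3.610 → t=0.737, apex=0.665, x_land=54.361, impact vy=-3.610
  bounce: vy ← 0.57·3.610 = 2.058
Arc 4: start y=0.000, vy=2.058 → t=0.420, apex=0.216, x_land=59.992, impact vy=-2.058
  bounce: vy ← 0.57·2.058 = 1.173
Arc 5: start y=0.000, vy=1.173 → t=0.239, apex=0.070, x_land=63.202, impact vy=-1.173
  bounce: vy ← 0.57·1.173 = 0.669
Arc 6: start y=0.000, vy=0.669 → t=0.136, apex=0.023, x_land=65.031, impact vy=-0.669
  bounce: vy ← 0.57·0.669 = 0.381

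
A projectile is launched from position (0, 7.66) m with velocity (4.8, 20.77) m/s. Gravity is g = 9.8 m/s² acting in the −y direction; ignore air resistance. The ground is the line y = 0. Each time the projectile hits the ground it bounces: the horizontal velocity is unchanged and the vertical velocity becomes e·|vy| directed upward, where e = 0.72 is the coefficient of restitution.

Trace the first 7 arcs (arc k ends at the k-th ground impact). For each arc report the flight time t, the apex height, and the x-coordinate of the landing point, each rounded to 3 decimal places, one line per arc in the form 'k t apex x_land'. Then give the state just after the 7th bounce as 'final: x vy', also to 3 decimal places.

1 4.580 29.670 21.984
2 3.543 15.381 38.993
3 2.551 7.973 51.239
4 1.837 4.133 60.056
5 1.323 2.143 66.404
6 0.952 1.111 70.975
7 0.686 0.576 74.266
final: 74.266 2.419

Arc 1: start y=7.660, vy=20.770 → t=4.580, apex=29.670, x_land=21.984, impact vy=-24.115
  bounce: vy ← 0.72·24.115 = 17.363
Arc 2: start y=0.000, vy=17.363 → t=3.543, apex=15.381, x_land=38.993, impact vy=-17.363
  bounce: vy ← 0.72·17.363 = 12.501
Arc 3: start y=0.000, vy=12.501 → t=2.551, apex=7.973, x_land=51.239, impact vy=-12.501
  bounce: vy ← 0.72·12.501 = 9.001
Arc 4: start y=0.000, vy=9.001 → t=1.837, apex=4.133, x_land=60.056, impact vy=-9.001
  bounce: vy ← 0.72·9.001 = 6.481
Arc 5: start y=0.000, vy=6.481 → t=1.323, apex=2.143, x_land=66.404, impact vy=-6.481
  bounce: vy ← 0.72·6.481 = 4.666
Arc 6: start y=0.000, vy=4.666 → t=0.952, apex=1.111, x_land=70.975, impact vy=-4.666
  bounce: vy ← 0.72·4.666 = 3.360
Arc 7: start y=0.000, vy=3.360 → t=0.686, apex=0.576, x_land=74.266, impact vy=-3.360
  bounce: vy ← 0.72·3.360 = 2.419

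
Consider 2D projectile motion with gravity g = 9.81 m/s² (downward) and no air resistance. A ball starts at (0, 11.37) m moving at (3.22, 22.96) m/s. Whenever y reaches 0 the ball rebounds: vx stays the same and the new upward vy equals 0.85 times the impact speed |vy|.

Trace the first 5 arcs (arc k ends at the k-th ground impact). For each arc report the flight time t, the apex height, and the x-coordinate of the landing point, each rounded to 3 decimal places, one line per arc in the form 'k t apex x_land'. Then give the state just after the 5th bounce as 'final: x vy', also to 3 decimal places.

Arc 1: start y=11.370, vy=22.960 → t=5.133, apex=38.239, x_land=16.527, impact vy=-27.391
  bounce: vy ← 0.85·27.391 = 23.282
Arc 2: start y=0.000, vy=23.282 → t=4.747, apex=27.627, x_land=31.811, impact vy=-23.282
  bounce: vy ← 0.85·23.282 = 19.790
Arc 3: start y=0.000, vy=19.790 → t=4.035, apex=19.961, x_land=44.802, impact vy=-19.790
  bounce: vy ← 0.85·19.790 = 16.821
Arc 4: start y=0.000, vy=16.821 → t=3.429, apex=14.422, x_land=55.845, impact vy=-16.821
  bounce: vy ← 0.85·16.821 = 14.298
Arc 5: start y=0.000, vy=14.298 → t=2.915, apex=10.420, x_land=65.231, impact vy=-14.298
  bounce: vy ← 0.85·14.298 = 12.153

1 5.133 38.239 16.527
2 4.747 27.627 31.811
3 4.035 19.961 44.802
4 3.429 14.422 55.845
5 2.915 10.420 65.231
final: 65.231 12.153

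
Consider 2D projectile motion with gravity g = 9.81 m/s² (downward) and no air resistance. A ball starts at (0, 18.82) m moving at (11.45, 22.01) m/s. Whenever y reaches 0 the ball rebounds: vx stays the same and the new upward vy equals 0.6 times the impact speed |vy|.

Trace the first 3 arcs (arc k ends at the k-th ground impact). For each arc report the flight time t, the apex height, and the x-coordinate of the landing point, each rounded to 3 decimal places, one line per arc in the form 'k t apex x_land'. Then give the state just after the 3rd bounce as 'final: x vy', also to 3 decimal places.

1 5.222 43.511 59.792
2 3.574 15.664 100.715
3 2.144 5.639 125.269
final: 125.269 6.311

Arc 1: start y=18.820, vy=22.010 → t=5.222, apex=43.511, x_land=59.792, impact vy=-29.218
  bounce: vy ← 0.6·29.218 = 17.531
Arc 2: start y=0.000, vy=17.531 → t=3.574, apex=15.664, x_land=100.715, impact vy=-17.531
  bounce: vy ← 0.6·17.531 = 10.518
Arc 3: start y=0.000, vy=10.518 → t=2.144, apex=5.639, x_land=125.269, impact vy=-10.518
  bounce: vy ← 0.6·10.518 = 6.311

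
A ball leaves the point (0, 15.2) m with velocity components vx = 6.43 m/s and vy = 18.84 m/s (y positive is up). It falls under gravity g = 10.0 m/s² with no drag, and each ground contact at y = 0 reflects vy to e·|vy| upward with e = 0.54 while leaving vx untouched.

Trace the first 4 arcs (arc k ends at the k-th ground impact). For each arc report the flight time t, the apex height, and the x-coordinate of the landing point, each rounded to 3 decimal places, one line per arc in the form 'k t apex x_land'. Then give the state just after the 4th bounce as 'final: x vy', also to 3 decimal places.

Arc 1: start y=15.200, vy=18.840 → t=4.451, apex=32.947, x_land=28.620, impact vy=-25.670
  bounce: vy ← 0.54·25.670 = 13.862
Arc 2: start y=0.000, vy=13.862 → t=2.772, apex=9.607, x_land=46.446, impact vy=-13.862
  bounce: vy ← 0.54·13.862 = 7.485
Arc 3: start y=0.000, vy=7.485 → t=1.497, apex=2.802, x_land=56.072, impact vy=-7.485
  bounce: vy ← 0.54·7.485 = 4.042
Arc 4: start y=0.000, vy=4.042 → t=0.808, apex=0.817, x_land=61.270, impact vy=-4.042
  bounce: vy ← 0.54·4.042 = 2.183

1 4.451 32.947 28.620
2 2.772 9.607 46.446
3 1.497 2.802 56.072
4 0.808 0.817 61.270
final: 61.270 2.183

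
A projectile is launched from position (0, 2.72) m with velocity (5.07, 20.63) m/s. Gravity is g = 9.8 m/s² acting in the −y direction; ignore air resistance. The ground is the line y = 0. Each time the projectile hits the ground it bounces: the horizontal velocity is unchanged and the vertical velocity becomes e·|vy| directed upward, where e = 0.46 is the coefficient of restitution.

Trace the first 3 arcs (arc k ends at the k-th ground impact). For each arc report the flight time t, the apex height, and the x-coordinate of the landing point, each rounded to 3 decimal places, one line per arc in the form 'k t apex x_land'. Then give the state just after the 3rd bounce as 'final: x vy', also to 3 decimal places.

1 4.338 24.434 21.994
2 2.054 5.170 32.410
3 0.945 1.094 37.202
final: 37.202 2.130

Arc 1: start y=2.720, vy=20.630 → t=4.338, apex=24.434, x_land=21.994, impact vy=-21.884
  bounce: vy ← 0.46·21.884 = 10.067
Arc 2: start y=0.000, vy=10.067 → t=2.054, apex=5.170, x_land=32.410, impact vy=-10.067
  bounce: vy ← 0.46·10.067 = 4.631
Arc 3: start y=0.000, vy=4.631 → t=0.945, apex=1.094, x_land=37.202, impact vy=-4.631
  bounce: vy ← 0.46·4.631 = 2.130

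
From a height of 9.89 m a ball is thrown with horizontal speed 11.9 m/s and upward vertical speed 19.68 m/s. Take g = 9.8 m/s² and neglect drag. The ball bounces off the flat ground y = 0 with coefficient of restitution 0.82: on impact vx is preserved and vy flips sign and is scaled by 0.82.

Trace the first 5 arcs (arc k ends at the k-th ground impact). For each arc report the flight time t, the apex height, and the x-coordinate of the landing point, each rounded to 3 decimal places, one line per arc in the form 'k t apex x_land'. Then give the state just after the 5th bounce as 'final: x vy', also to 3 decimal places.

1 4.468 29.650 53.170
2 4.034 19.937 101.177
3 3.308 13.406 140.543
4 2.713 9.014 172.823
5 2.224 6.061 199.293
final: 199.293 8.937

Arc 1: start y=9.890, vy=19.680 → t=4.468, apex=29.650, x_land=53.170, impact vy=-24.107
  bounce: vy ← 0.82·24.107 = 19.768
Arc 2: start y=0.000, vy=19.768 → t=4.034, apex=19.937, x_land=101.177, impact vy=-19.768
  bounce: vy ← 0.82·19.768 = 16.210
Arc 3: start y=0.000, vy=16.210 → t=3.308, apex=13.406, x_land=140.543, impact vy=-16.210
  bounce: vy ← 0.82·16.210 = 13.292
Arc 4: start y=0.000, vy=13.292 → t=2.713, apex=9.014, x_land=172.823, impact vy=-13.292
  bounce: vy ← 0.82·13.292 = 10.899
Arc 5: start y=0.000, vy=10.899 → t=2.224, apex=6.061, x_land=199.293, impact vy=-10.899
  bounce: vy ← 0.82·10.899 = 8.937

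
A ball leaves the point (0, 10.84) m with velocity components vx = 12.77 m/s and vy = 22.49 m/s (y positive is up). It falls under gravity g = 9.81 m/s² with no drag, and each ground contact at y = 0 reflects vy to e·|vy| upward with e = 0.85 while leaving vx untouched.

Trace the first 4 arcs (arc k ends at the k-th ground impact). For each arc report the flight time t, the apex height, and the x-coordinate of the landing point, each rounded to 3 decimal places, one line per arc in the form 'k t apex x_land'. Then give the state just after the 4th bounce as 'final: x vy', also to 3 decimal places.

Arc 1: start y=10.840, vy=22.490 → t=5.025, apex=36.620, x_land=64.168, impact vy=-26.804
  bounce: vy ← 0.85·26.804 = 22.784
Arc 2: start y=0.000, vy=22.784 → t=4.645, apex=26.458, x_land=123.485, impact vy=-22.784
  bounce: vy ← 0.85·22.784 = 19.366
Arc 3: start y=0.000, vy=19.366 → t=3.948, apex=19.116, x_land=173.905, impact vy=-19.366
  bounce: vy ← 0.85·19.366 = 16.461
Arc 4: start y=0.000, vy=16.461 → t=3.356, apex=13.811, x_land=216.761, impact vy=-16.461
  bounce: vy ← 0.85·16.461 = 13.992

1 5.025 36.620 64.168
2 4.645 26.458 123.485
3 3.948 19.116 173.905
4 3.356 13.811 216.761
final: 216.761 13.992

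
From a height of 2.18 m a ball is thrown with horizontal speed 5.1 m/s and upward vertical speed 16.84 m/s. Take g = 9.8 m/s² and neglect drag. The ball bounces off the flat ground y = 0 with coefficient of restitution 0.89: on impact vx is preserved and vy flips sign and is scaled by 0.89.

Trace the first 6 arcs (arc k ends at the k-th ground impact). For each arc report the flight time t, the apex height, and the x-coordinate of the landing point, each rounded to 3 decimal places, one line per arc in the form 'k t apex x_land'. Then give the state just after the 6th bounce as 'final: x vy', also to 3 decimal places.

Arc 1: start y=2.180, vy=16.840 → t=3.562, apex=16.649, x_land=18.164, impact vy=-18.064
  bounce: vy ← 0.89·18.064 = 16.077
Arc 2: start y=0.000, vy=16.077 → t=3.281, apex=13.187, x_land=34.898, impact vy=-16.077
  bounce: vy ← 0.89·16.077 = 14.309
Arc 3: start y=0.000, vy=14.309 → t=2.920, apex=10.446, x_land=49.790, impact vy=-14.309
  bounce: vy ← 0.89·14.309 = 12.735
Arc 4: start y=0.000, vy=12.735 → t=2.599, apex=8.274, x_land=63.045, impact vy=-12.735
  bounce: vy ← 0.89·12.735 = 11.334
Arc 5: start y=0.000, vy=11.334 → t=2.313, apex=6.554, x_land=74.841, impact vy=-11.334
  bounce: vy ← 0.89·11.334 = 10.087
Arc 6: start y=0.000, vy=10.087 → t=2.059, apex=5.191, x_land=85.340, impact vy=-10.087
  bounce: vy ← 0.89·10.087 = 8.978

1 3.562 16.649 18.164
2 3.281 13.187 34.898
3 2.920 10.446 49.790
4 2.599 8.274 63.045
5 2.313 6.554 74.841
6 2.059 5.191 85.340
final: 85.340 8.978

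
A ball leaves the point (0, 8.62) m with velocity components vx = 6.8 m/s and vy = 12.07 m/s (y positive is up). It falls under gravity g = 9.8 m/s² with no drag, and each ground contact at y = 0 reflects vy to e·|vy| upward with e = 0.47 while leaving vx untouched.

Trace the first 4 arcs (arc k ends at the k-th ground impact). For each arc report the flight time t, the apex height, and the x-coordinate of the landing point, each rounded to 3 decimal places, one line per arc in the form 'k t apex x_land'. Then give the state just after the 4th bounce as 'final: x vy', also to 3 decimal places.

1 3.042 16.053 20.683
2 1.701 3.546 32.253
3 0.800 0.783 37.690
4 0.376 0.173 40.246
final: 40.246 0.866

Arc 1: start y=8.620, vy=12.070 → t=3.042, apex=16.053, x_land=20.683, impact vy=-17.738
  bounce: vy ← 0.47·17.738 = 8.337
Arc 2: start y=0.000, vy=8.337 → t=1.701, apex=3.546, x_land=32.253, impact vy=-8.337
  bounce: vy ← 0.47·8.337 = 3.918
Arc 3: start y=0.000, vy=3.918 → t=0.800, apex=0.783, x_land=37.690, impact vy=-3.918
  bounce: vy ← 0.47·3.918 = 1.842
Arc 4: start y=0.000, vy=1.842 → t=0.376, apex=0.173, x_land=40.246, impact vy=-1.842
  bounce: vy ← 0.47·1.842 = 0.866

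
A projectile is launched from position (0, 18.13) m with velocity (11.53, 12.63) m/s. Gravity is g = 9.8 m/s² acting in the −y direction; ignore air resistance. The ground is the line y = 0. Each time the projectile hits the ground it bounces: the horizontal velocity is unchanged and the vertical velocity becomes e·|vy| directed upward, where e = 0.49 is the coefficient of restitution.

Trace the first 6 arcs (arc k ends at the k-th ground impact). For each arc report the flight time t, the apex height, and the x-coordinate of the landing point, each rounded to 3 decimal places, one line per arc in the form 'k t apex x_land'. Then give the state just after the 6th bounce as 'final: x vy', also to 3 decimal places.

Arc 1: start y=18.130, vy=12.630 → t=3.604, apex=26.269, x_land=41.556, impact vy=-22.691
  bounce: vy ← 0.49·22.691 = 11.118
Arc 2: start y=0.000, vy=11.118 → t=2.269, apex=6.307, x_land=67.718, impact vy=-11.118
  bounce: vy ← 0.49·11.118 = 5.448
Arc 3: start y=0.000, vy=5.448 → t=1.112, apex=1.514, x_land=80.538, impact vy=-5.448
  bounce: vy ← 0.49·5.448 = 2.670
Arc 4: start y=0.000, vy=2.670 → t=0.545, apex=0.364, x_land=86.819, impact vy=-2.670
  bounce: vy ← 0.49·2.670 = 1.308
Arc 5: start y=0.000, vy=1.308 → t=0.267, apex=0.087, x_land=89.897, impact vy=-1.308
  bounce: vy ← 0.49·1.308 = 0.641
Arc 6: start y=0.000, vy=0.641 → t=0.131, apex=0.021, x_land=91.405, impact vy=-0.641
  bounce: vy ← 0.49·0.641 = 0.314

1 3.604 26.269 41.556
2 2.269 6.307 67.718
3 1.112 1.514 80.538
4 0.545 0.364 86.819
5 0.267 0.087 89.897
6 0.131 0.021 91.405
final: 91.405 0.314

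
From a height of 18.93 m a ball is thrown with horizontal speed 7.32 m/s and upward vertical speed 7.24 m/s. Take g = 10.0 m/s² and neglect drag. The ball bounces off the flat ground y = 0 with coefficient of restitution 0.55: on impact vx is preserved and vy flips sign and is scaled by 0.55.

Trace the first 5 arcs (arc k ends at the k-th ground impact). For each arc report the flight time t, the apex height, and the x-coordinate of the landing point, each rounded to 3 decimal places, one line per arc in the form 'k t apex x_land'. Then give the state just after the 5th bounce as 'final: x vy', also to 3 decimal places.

1 2.800 21.551 20.497
2 2.284 6.519 37.213
3 1.256 1.972 46.408
4 0.691 0.597 51.464
5 0.380 0.180 54.246
final: 54.246 1.045

Arc 1: start y=18.930, vy=7.240 → t=2.800, apex=21.551, x_land=20.497, impact vy=-20.761
  bounce: vy ← 0.55·20.761 = 11.419
Arc 2: start y=0.000, vy=11.419 → t=2.284, apex=6.519, x_land=37.213, impact vy=-11.419
  bounce: vy ← 0.55·11.419 = 6.280
Arc 3: start y=0.000, vy=6.280 → t=1.256, apex=1.972, x_land=46.408, impact vy=-6.280
  bounce: vy ← 0.55·6.280 = 3.454
Arc 4: start y=0.000, vy=3.454 → t=0.691, apex=0.597, x_land=51.464, impact vy=-3.454
  bounce: vy ← 0.55·3.454 = 1.900
Arc 5: start y=0.000, vy=1.900 → t=0.380, apex=0.180, x_land=54.246, impact vy=-1.900
  bounce: vy ← 0.55·1.900 = 1.045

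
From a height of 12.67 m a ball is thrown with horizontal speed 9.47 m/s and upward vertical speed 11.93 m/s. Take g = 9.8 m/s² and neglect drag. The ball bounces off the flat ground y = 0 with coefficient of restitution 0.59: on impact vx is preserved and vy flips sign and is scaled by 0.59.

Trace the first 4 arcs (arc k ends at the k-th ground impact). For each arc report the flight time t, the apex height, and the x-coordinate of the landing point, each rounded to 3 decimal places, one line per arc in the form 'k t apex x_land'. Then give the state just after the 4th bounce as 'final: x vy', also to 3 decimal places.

1 3.234 19.931 30.628
2 2.380 6.938 53.165
3 1.404 2.415 66.462
4 0.828 0.841 74.307
final: 74.307 2.395

Arc 1: start y=12.670, vy=11.930 → t=3.234, apex=19.931, x_land=30.628, impact vy=-19.765
  bounce: vy ← 0.59·19.765 = 11.661
Arc 2: start y=0.000, vy=11.661 → t=2.380, apex=6.938, x_land=53.165, impact vy=-11.661
  bounce: vy ← 0.59·11.661 = 6.880
Arc 3: start y=0.000, vy=6.880 → t=1.404, apex=2.415, x_land=66.462, impact vy=-6.880
  bounce: vy ← 0.59·6.880 = 4.059
Arc 4: start y=0.000, vy=4.059 → t=0.828, apex=0.841, x_land=74.307, impact vy=-4.059
  bounce: vy ← 0.59·4.059 = 2.395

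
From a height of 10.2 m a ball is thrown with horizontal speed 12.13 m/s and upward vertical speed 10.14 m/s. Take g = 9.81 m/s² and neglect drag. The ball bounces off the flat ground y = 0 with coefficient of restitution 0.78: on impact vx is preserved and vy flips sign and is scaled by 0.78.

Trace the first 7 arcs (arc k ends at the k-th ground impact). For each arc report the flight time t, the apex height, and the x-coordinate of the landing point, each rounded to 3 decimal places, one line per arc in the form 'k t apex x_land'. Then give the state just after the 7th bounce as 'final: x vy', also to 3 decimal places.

1 2.808 15.441 34.060
2 2.768 9.394 67.633
3 2.159 5.715 93.820
4 1.684 3.477 114.247
5 1.313 2.116 130.179
6 1.025 1.287 142.606
7 0.799 0.783 152.300
final: 152.300 3.057

Arc 1: start y=10.200, vy=10.140 → t=2.808, apex=15.441, x_land=34.060, impact vy=-17.405
  bounce: vy ← 0.78·17.405 = 13.576
Arc 2: start y=0.000, vy=13.576 → t=2.768, apex=9.394, x_land=67.633, impact vy=-13.576
  bounce: vy ← 0.78·13.576 = 10.589
Arc 3: start y=0.000, vy=10.589 → t=2.159, apex=5.715, x_land=93.820, impact vy=-10.589
  bounce: vy ← 0.78·10.589 = 8.260
Arc 4: start y=0.000, vy=8.260 → t=1.684, apex=3.477, x_land=114.247, impact vy=-8.260
  bounce: vy ← 0.78·8.260 = 6.443
Arc 5: start y=0.000, vy=6.443 → t=1.313, apex=2.116, x_land=130.179, impact vy=-6.443
  bounce: vy ← 0.78·6.443 = 5.025
Arc 6: start y=0.000, vy=5.025 → t=1.025, apex=1.287, x_land=142.606, impact vy=-5.025
  bounce: vy ← 0.78·5.025 = 3.920
Arc 7: start y=0.000, vy=3.920 → t=0.799, apex=0.783, x_land=152.300, impact vy=-3.920
  bounce: vy ← 0.78·3.920 = 3.057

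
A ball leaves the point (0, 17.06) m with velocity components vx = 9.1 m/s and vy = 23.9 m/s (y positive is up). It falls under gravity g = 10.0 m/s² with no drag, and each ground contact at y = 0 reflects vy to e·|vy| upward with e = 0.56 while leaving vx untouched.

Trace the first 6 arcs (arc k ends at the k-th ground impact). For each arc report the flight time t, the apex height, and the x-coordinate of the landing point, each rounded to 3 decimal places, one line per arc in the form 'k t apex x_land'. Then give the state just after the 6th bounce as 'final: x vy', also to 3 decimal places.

1 5.411 45.620 49.237
2 3.383 14.307 80.023
3 1.895 4.487 97.263
4 1.061 1.407 106.917
5 0.594 0.441 112.324
6 0.333 0.138 115.352
final: 115.352 0.932

Arc 1: start y=17.060, vy=23.900 → t=5.411, apex=45.620, x_land=49.237, impact vy=-30.206
  bounce: vy ← 0.56·30.206 = 16.915
Arc 2: start y=0.000, vy=16.915 → t=3.383, apex=14.307, x_land=80.023, impact vy=-16.915
  bounce: vy ← 0.56·16.915 = 9.473
Arc 3: start y=0.000, vy=9.473 → t=1.895, apex=4.487, x_land=97.263, impact vy=-9.473
  bounce: vy ← 0.56·9.473 = 5.305
Arc 4: start y=0.000, vy=5.305 → t=1.061, apex=1.407, x_land=106.917, impact vy=-5.305
  bounce: vy ← 0.56·5.305 = 2.971
Arc 5: start y=0.000, vy=2.971 → t=0.594, apex=0.441, x_land=112.324, impact vy=-2.971
  bounce: vy ← 0.56·2.971 = 1.664
Arc 6: start y=0.000, vy=1.664 → t=0.333, apex=0.138, x_land=115.352, impact vy=-1.664
  bounce: vy ← 0.56·1.664 = 0.932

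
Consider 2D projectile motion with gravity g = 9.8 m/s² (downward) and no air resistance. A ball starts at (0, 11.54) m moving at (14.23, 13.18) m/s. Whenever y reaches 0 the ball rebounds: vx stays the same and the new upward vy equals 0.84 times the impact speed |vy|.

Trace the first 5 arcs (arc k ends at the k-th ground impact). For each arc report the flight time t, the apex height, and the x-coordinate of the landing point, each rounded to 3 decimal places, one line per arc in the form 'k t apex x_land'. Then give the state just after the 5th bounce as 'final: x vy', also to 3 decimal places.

Arc 1: start y=11.540, vy=13.180 → t=3.385, apex=20.403, x_land=48.175, impact vy=-19.997
  bounce: vy ← 0.84·19.997 = 16.798
Arc 2: start y=0.000, vy=16.798 → t=3.428, apex=14.396, x_land=96.957, impact vy=-16.798
  bounce: vy ← 0.84·16.798 = 14.110
Arc 3: start y=0.000, vy=14.110 → t=2.880, apex=10.158, x_land=137.934, impact vy=-14.110
  bounce: vy ← 0.84·14.110 = 11.853
Arc 4: start y=0.000, vy=11.853 → t=2.419, apex=7.167, x_land=172.355, impact vy=-11.853
  bounce: vy ← 0.84·11.853 = 9.956
Arc 5: start y=0.000, vy=9.956 → t=2.032, apex=5.057, x_land=201.268, impact vy=-9.956
  bounce: vy ← 0.84·9.956 = 8.363

1 3.385 20.403 48.175
2 3.428 14.396 96.957
3 2.880 10.158 137.934
4 2.419 7.167 172.355
5 2.032 5.057 201.268
final: 201.268 8.363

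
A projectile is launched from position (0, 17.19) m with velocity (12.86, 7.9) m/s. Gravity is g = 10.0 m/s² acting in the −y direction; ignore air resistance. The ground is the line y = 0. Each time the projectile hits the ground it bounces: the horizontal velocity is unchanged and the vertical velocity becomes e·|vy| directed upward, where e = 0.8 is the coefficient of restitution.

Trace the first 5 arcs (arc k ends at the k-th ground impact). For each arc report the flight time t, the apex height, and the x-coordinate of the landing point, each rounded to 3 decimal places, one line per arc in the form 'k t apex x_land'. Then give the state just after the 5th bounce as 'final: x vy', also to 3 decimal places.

1 2.805 20.311 36.078
2 3.225 12.999 77.548
3 2.580 8.319 110.725
4 2.064 5.324 137.266
5 1.651 3.408 158.498
final: 158.498 6.604

Arc 1: start y=17.190, vy=7.900 → t=2.805, apex=20.311, x_land=36.078, impact vy=-20.155
  bounce: vy ← 0.8·20.155 = 16.124
Arc 2: start y=0.000, vy=16.124 → t=3.225, apex=12.999, x_land=77.548, impact vy=-16.124
  bounce: vy ← 0.8·16.124 = 12.899
Arc 3: start y=0.000, vy=12.899 → t=2.580, apex=8.319, x_land=110.725, impact vy=-12.899
  bounce: vy ← 0.8·12.899 = 10.319
Arc 4: start y=0.000, vy=10.319 → t=2.064, apex=5.324, x_land=137.266, impact vy=-10.319
  bounce: vy ← 0.8·10.319 = 8.255
Arc 5: start y=0.000, vy=8.255 → t=1.651, apex=3.408, x_land=158.498, impact vy=-8.255
  bounce: vy ← 0.8·8.255 = 6.604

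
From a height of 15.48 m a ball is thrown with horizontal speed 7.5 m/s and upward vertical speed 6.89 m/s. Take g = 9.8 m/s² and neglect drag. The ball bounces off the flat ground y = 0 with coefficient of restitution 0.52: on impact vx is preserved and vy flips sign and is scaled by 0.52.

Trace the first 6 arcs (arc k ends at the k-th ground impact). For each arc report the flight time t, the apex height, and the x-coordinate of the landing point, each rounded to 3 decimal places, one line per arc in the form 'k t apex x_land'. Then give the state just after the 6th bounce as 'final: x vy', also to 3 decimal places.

1 2.614 17.902 19.609
2 1.988 4.841 34.517
3 1.034 1.309 42.270
4 0.538 0.354 46.302
5 0.280 0.096 48.398
6 0.145 0.026 49.488
final: 49.488 0.370

Arc 1: start y=15.480, vy=6.890 → t=2.614, apex=17.902, x_land=19.609, impact vy=-18.732
  bounce: vy ← 0.52·18.732 = 9.741
Arc 2: start y=0.000, vy=9.741 → t=1.988, apex=4.841, x_land=34.517, impact vy=-9.741
  bounce: vy ← 0.52·9.741 = 5.065
Arc 3: start y=0.000, vy=5.065 → t=1.034, apex=1.309, x_land=42.270, impact vy=-5.065
  bounce: vy ← 0.52·5.065 = 2.634
Arc 4: start y=0.000, vy=2.634 → t=0.538, apex=0.354, x_land=46.302, impact vy=-2.634
  bounce: vy ← 0.52·2.634 = 1.370
Arc 5: start y=0.000, vy=1.370 → t=0.280, apex=0.096, x_land=48.398, impact vy=-1.370
  bounce: vy ← 0.52·1.370 = 0.712
Arc 6: start y=0.000, vy=0.712 → t=0.145, apex=0.026, x_land=49.488, impact vy=-0.712
  bounce: vy ← 0.52·0.712 = 0.370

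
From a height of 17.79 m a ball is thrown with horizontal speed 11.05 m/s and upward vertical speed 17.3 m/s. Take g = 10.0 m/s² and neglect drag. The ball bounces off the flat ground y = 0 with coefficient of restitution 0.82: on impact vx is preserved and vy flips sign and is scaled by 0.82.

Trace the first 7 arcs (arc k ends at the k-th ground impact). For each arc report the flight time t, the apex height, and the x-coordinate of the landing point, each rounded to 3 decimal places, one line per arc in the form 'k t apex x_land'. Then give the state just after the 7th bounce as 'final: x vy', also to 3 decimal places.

Arc 1: start y=17.790, vy=17.300 → t=4.289, apex=32.755, x_land=47.399, impact vy=-25.595
  bounce: vy ← 0.82·25.595 = 20.988
Arc 2: start y=0.000, vy=20.988 → t=4.198, apex=22.024, x_land=93.781, impact vy=-20.988
  bounce: vy ← 0.82·20.988 = 17.210
Arc 3: start y=0.000, vy=17.210 → t=3.442, apex=14.809, x_land=131.815, impact vy=-17.210
  bounce: vy ← 0.82·17.210 = 14.112
Arc 4: start y=0.000, vy=14.112 → t=2.822, apex=9.958, x_land=163.003, impact vy=-14.112
  bounce: vy ← 0.82·14.112 = 11.572
Arc 5: start y=0.000, vy=11.572 → t=2.314, apex=6.695, x_land=188.577, impact vy=-11.572
  bounce: vy ← 0.82·11.572 = 9.489
Arc 6: start y=0.000, vy=9.489 → t=1.898, apex=4.502, x_land=209.548, impact vy=-9.489
  bounce: vy ← 0.82·9.489 = 7.781
Arc 7: start y=0.000, vy=7.781 → t=1.556, apex=3.027, x_land=226.744, impact vy=-7.781
  bounce: vy ← 0.82·7.781 = 6.380

1 4.289 32.755 47.399
2 4.198 22.024 93.781
3 3.442 14.809 131.815
4 2.822 9.958 163.003
5 2.314 6.695 188.577
6 1.898 4.502 209.548
7 1.556 3.027 226.744
final: 226.744 6.380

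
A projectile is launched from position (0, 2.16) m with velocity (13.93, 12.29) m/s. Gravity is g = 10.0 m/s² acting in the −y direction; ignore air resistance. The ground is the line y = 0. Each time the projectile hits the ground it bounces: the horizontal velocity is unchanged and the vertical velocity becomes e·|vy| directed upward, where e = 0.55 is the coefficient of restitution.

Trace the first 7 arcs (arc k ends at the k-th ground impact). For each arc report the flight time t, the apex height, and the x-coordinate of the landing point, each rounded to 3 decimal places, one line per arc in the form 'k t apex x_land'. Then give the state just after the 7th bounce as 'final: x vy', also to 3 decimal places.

1 2.623 9.712 36.534
2 1.533 2.938 57.890
3 0.843 0.889 69.636
4 0.464 0.269 76.096
5 0.255 0.081 79.649
6 0.140 0.025 81.603
7 0.077 0.007 82.678
final: 82.678 0.212

Arc 1: start y=2.160, vy=12.290 → t=2.623, apex=9.712, x_land=36.534, impact vy=-13.937
  bounce: vy ← 0.55·13.937 = 7.665
Arc 2: start y=0.000, vy=7.665 → t=1.533, apex=2.938, x_land=57.890, impact vy=-7.665
  bounce: vy ← 0.55·7.665 = 4.216
Arc 3: start y=0.000, vy=4.216 → t=0.843, apex=0.889, x_land=69.636, impact vy=-4.216
  bounce: vy ← 0.55·4.216 = 2.319
Arc 4: start y=0.000, vy=2.319 → t=0.464, apex=0.269, x_land=76.096, impact vy=-2.319
  bounce: vy ← 0.55·2.319 = 1.275
Arc 5: start y=0.000, vy=1.275 → t=0.255, apex=0.081, x_land=79.649, impact vy=-1.275
  bounce: vy ← 0.55·1.275 = 0.701
Arc 6: start y=0.000, vy=0.701 → t=0.140, apex=0.025, x_land=81.603, impact vy=-0.701
  bounce: vy ← 0.55·0.701 = 0.386
Arc 7: start y=0.000, vy=0.386 → t=0.077, apex=0.007, x_land=82.678, impact vy=-0.386
  bounce: vy ← 0.55·0.386 = 0.212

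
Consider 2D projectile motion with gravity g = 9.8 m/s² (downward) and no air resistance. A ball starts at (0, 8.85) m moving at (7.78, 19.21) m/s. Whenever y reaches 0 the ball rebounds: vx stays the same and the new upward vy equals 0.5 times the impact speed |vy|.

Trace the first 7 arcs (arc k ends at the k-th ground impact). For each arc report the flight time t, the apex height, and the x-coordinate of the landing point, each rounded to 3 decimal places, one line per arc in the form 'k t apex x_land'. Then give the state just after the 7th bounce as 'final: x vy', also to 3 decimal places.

Arc 1: start y=8.850, vy=19.210 → t=4.337, apex=27.678, x_land=33.741, impact vy=-23.291
  bounce: vy ← 0.5·23.291 = 11.646
Arc 2: start y=0.000, vy=11.646 → t=2.377, apex=6.919, x_land=52.231, impact vy=-11.646
  bounce: vy ← 0.5·11.646 = 5.823
Arc 3: start y=0.000, vy=5.823 → t=1.188, apex=1.730, x_land=61.476, impact vy=-5.823
  bounce: vy ← 0.5·5.823 = 2.911
Arc 4: start y=0.000, vy=2.911 → t=0.594, apex=0.432, x_land=66.099, impact vy=-2.911
  bounce: vy ← 0.5·2.911 = 1.456
Arc 5: start y=0.000, vy=1.456 → t=0.297, apex=0.108, x_land=68.410, impact vy=-1.456
  bounce: vy ← 0.5·1.456 = 0.728
Arc 6: start y=0.000, vy=0.728 → t=0.149, apex=0.027, x_land=69.566, impact vy=-0.728
  bounce: vy ← 0.5·0.728 = 0.364
Arc 7: start y=0.000, vy=0.364 → t=0.074, apex=0.007, x_land=70.144, impact vy=-0.364
  bounce: vy ← 0.5·0.364 = 0.182

1 4.337 27.678 33.741
2 2.377 6.919 52.231
3 1.188 1.730 61.476
4 0.594 0.432 66.099
5 0.297 0.108 68.410
6 0.149 0.027 69.566
7 0.074 0.007 70.144
final: 70.144 0.182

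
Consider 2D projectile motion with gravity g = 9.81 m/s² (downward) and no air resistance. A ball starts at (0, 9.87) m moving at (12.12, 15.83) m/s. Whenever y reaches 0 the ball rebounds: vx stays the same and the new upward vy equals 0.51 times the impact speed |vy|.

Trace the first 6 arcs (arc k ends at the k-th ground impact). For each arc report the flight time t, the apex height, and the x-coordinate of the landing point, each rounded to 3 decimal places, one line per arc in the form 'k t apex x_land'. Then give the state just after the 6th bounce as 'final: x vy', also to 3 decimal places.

Arc 1: start y=9.870, vy=15.830 → t=3.762, apex=22.642, x_land=45.598, impact vy=-21.077
  bounce: vy ← 0.51·21.077 = 10.749
Arc 2: start y=0.000, vy=10.749 → t=2.191, apex=5.889, x_land=72.158, impact vy=-10.749
  bounce: vy ← 0.51·10.749 = 5.482
Arc 3: start y=0.000, vy=5.482 → t=1.118, apex=1.532, x_land=85.704, impact vy=-5.482
  bounce: vy ← 0.51·5.482 = 2.796
Arc 4: start y=0.000, vy=2.796 → t=0.570, apex=0.398, x_land=92.613, impact vy=-2.796
  bounce: vy ← 0.51·2.796 = 1.426
Arc 5: start y=0.000, vy=1.426 → t=0.291, apex=0.104, x_land=96.136, impact vy=-1.426
  bounce: vy ← 0.51·1.426 = 0.727
Arc 6: start y=0.000, vy=0.727 → t=0.148, apex=0.027, x_land=97.933, impact vy=-0.727
  bounce: vy ← 0.51·0.727 = 0.371

1 3.762 22.642 45.598
2 2.191 5.889 72.158
3 1.118 1.532 85.704
4 0.570 0.398 92.613
5 0.291 0.104 96.136
6 0.148 0.027 97.933
final: 97.933 0.371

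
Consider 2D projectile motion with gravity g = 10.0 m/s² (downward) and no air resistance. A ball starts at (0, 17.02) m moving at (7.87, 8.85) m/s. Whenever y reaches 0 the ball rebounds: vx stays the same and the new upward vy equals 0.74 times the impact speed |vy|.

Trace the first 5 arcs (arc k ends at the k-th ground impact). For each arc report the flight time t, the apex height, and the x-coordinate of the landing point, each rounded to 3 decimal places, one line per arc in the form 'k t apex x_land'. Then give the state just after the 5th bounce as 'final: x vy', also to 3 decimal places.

1 2.931 20.936 23.069
2 3.028 11.465 46.903
3 2.241 6.278 64.541
4 1.658 3.438 77.592
5 1.227 1.883 87.250
final: 87.250 4.541

Arc 1: start y=17.020, vy=8.850 → t=2.931, apex=20.936, x_land=23.069, impact vy=-20.463
  bounce: vy ← 0.74·20.463 = 15.142
Arc 2: start y=0.000, vy=15.142 → t=3.028, apex=11.465, x_land=46.903, impact vy=-15.142
  bounce: vy ← 0.74·15.142 = 11.205
Arc 3: start y=0.000, vy=11.205 → t=2.241, apex=6.278, x_land=64.541, impact vy=-11.205
  bounce: vy ← 0.74·11.205 = 8.292
Arc 4: start y=0.000, vy=8.292 → t=1.658, apex=3.438, x_land=77.592, impact vy=-8.292
  bounce: vy ← 0.74·8.292 = 6.136
Arc 5: start y=0.000, vy=6.136 → t=1.227, apex=1.883, x_land=87.250, impact vy=-6.136
  bounce: vy ← 0.74·6.136 = 4.541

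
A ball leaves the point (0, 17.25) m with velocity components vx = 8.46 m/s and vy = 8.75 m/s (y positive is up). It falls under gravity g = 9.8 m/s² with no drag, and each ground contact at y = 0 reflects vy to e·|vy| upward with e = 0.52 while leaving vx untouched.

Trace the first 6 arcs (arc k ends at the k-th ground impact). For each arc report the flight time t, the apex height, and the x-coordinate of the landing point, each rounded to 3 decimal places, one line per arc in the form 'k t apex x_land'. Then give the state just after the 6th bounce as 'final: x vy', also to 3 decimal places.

1 2.971 21.156 25.132
2 2.161 5.721 43.415
3 1.124 1.547 52.921
4 0.584 0.418 57.865
5 0.304 0.113 60.435
6 0.158 0.031 61.772
final: 61.772 0.403

Arc 1: start y=17.250, vy=8.750 → t=2.971, apex=21.156, x_land=25.132, impact vy=-20.363
  bounce: vy ← 0.52·20.363 = 10.589
Arc 2: start y=0.000, vy=10.589 → t=2.161, apex=5.721, x_land=43.415, impact vy=-10.589
  bounce: vy ← 0.52·10.589 = 5.506
Arc 3: start y=0.000, vy=5.506 → t=1.124, apex=1.547, x_land=52.921, impact vy=-5.506
  bounce: vy ← 0.52·5.506 = 2.863
Arc 4: start y=0.000, vy=2.863 → t=0.584, apex=0.418, x_land=57.865, impact vy=-2.863
  bounce: vy ← 0.52·2.863 = 1.489
Arc 5: start y=0.000, vy=1.489 → t=0.304, apex=0.113, x_land=60.435, impact vy=-1.489
  bounce: vy ← 0.52·1.489 = 0.774
Arc 6: start y=0.000, vy=0.774 → t=0.158, apex=0.031, x_land=61.772, impact vy=-0.774
  bounce: vy ← 0.52·0.774 = 0.403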